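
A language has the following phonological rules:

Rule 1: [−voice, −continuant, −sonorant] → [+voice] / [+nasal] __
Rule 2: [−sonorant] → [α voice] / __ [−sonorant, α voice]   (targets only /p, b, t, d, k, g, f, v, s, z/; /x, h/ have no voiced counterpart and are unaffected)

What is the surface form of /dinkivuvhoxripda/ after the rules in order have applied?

dingivufhoxribda

Rule 1 (post-nasal voicing): /k/ is a voiceless stop immediately after the nasal /n/, so it voices to [g]. /dinkivuvhoxripda/ → dingivuvhoxripda.
Rule 2 (regressive voicing assimilation): /v/ precedes the voiceless obstruent /h/, so it devoices to [f] by assimilation. /p/ precedes the voiced obstruent /d/, so it voices to [b] by assimilation. /dingivuvhoxripda/ → dingivufhoxribda.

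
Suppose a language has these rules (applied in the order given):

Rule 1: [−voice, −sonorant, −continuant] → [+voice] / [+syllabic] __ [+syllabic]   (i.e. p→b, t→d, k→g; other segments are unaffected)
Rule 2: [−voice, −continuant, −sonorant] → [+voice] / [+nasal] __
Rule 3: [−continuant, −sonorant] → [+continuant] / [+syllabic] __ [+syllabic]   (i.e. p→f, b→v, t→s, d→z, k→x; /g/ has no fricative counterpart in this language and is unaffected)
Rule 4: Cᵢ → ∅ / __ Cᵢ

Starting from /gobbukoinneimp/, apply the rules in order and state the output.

Rule 1 (intervocalic voicing): /k/ is a voiceless stop between vowels /u/ and /o/, so it voices to [g]. /gobbukoinneimp/ → gobbugoinneimp.
Rule 2 (post-nasal voicing): /p/ is a voiceless stop immediately after the nasal /m/, so it voices to [b]. /gobbugoinneimp/ → gobbugoinneimb.
Rule 3 (intervocalic spirantization): no segment meets the environment; /gobbugoinneimb/ is unchanged.
Rule 4 (degemination): /bb/ is a geminate; the first /b/ deletes. /nn/ is a geminate; the first /n/ deletes. /gobbugoinneimb/ → gobugoineimb.

gobugoineimb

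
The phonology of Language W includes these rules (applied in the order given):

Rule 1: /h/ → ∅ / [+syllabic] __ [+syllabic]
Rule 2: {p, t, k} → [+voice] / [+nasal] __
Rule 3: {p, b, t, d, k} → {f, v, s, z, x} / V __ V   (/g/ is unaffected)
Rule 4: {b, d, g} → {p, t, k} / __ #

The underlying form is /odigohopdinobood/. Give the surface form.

Rule 1 (intervocalic h-deletion): /h/ occurs between vowels /o/ and /o/, so it deletes. /odigohopdinobood/ → odigoopdinobood.
Rule 2 (post-nasal voicing): no segment meets the environment; /odigoopdinobood/ is unchanged.
Rule 3 (intervocalic spirantization): /d/ is a stop between vowels /o/ and /i/, so it spirantizes to the fricative [z]. /b/ is a stop between vowels /o/ and /o/, so it spirantizes to the fricative [v]. /odigoopdinobood/ → ozigoopdinovood.
Rule 4 (final devoicing): /d/ is a voiced stop in word-final position, so it devoices to [t]. /ozigoopdinovood/ → ozigoopdinovoot.

ozigoopdinovoot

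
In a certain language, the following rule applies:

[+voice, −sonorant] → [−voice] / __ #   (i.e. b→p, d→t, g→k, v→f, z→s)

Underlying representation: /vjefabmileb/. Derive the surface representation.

vjefabmilep

/b/ is a voiced obstruent in word-final position, so it devoices to [p].
The other instances of /v/, /b/ do not occur in the required environment and remain unchanged.
Surface form: [vjefabmilep].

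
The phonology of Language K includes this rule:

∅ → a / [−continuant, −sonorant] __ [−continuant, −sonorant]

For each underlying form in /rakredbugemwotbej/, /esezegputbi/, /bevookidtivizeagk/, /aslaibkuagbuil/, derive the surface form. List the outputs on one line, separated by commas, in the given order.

rakredabugemwotabej, esezegaputabi, bevookidativizeagak, aslaibakuagabuil

/rakredbugemwotbej/: /d/ and /b/ form a stop–stop cluster, so [a] is inserted between them. /t/ and /b/ form a stop–stop cluster, so [a] is inserted between them. → [rakredabugemwotabej].
/esezegputbi/: /g/ and /p/ form a stop–stop cluster, so [a] is inserted between them. /t/ and /b/ form a stop–stop cluster, so [a] is inserted between them. → [esezegaputabi].
/bevookidtivizeagk/: /d/ and /t/ form a stop–stop cluster, so [a] is inserted between them. /g/ and /k/ form a stop–stop cluster, so [a] is inserted between them. → [bevookidativizeagak].
/aslaibkuagbuil/: /b/ and /k/ form a stop–stop cluster, so [a] is inserted between them. /g/ and /b/ form a stop–stop cluster, so [a] is inserted between them. → [aslaibakuagabuil].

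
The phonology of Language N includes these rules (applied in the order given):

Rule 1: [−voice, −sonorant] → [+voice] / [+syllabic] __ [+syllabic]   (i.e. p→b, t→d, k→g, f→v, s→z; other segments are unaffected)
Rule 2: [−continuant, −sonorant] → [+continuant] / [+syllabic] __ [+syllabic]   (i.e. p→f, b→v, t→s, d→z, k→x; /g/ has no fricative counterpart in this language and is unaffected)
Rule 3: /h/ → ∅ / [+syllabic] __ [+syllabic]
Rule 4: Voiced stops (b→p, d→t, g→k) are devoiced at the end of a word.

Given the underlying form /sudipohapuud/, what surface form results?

Rule 1 (intervocalic voicing): /p/ is a voiceless obstruent between vowels /i/ and /o/, so it voices to [b]. /p/ is a voiceless obstruent between vowels /a/ and /u/, so it voices to [b]. /sudipohapuud/ → sudibohabuud.
Rule 2 (intervocalic spirantization): /d/ is a stop between vowels /u/ and /i/, so it spirantizes to the fricative [z]. /b/ is a stop between vowels /i/ and /o/, so it spirantizes to the fricative [v]. /b/ is a stop between vowels /a/ and /u/, so it spirantizes to the fricative [v]. /sudibohabuud/ → suzivohavuud.
Rule 3 (intervocalic h-deletion): /h/ occurs between vowels /o/ and /a/, so it deletes. /suzivohavuud/ → suzivoavuud.
Rule 4 (final devoicing): /d/ is a voiced stop in word-final position, so it devoices to [t]. /suzivoavuud/ → suzivoavuut.

suzivoavuut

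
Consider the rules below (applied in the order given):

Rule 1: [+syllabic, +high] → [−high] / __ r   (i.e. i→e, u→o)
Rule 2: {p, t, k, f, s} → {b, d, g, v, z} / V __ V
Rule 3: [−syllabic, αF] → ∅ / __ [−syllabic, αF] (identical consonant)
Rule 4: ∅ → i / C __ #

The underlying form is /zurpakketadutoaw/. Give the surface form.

Rule 1 (pre-rhotic lowering): /u/ is a high vowel immediately before /r/, so it lowers to [o]. /zurpakketadutoaw/ → zorpakketadutoaw.
Rule 2 (intervocalic voicing): /t/ is a voiceless obstruent between vowels /e/ and /a/, so it voices to [d]. /t/ is a voiceless obstruent between vowels /u/ and /o/, so it voices to [d]. /zorpakketadutoaw/ → zorpakkedadudoaw.
Rule 3 (degemination): /kk/ is a geminate; the first /k/ deletes. /zorpakkedadudoaw/ → zorpakedadudoaw.
Rule 4 (final i-epenthesis): the form ends in the consonant /w/, so [i] is inserted word-finally. /zorpakedadudoaw/ → zorpakedadudoawi.

zorpakedadudoawi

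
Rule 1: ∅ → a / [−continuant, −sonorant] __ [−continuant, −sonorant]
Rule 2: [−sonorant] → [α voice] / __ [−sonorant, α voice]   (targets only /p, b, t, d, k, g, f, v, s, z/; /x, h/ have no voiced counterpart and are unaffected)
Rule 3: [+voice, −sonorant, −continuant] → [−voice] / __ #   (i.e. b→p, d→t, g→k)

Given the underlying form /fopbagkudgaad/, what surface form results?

Rule 1 (stop-cluster a-epenthesis): /p/ and /b/ form a stop–stop cluster, so [a] is inserted between them. /g/ and /k/ form a stop–stop cluster, so [a] is inserted between them. /d/ and /g/ form a stop–stop cluster, so [a] is inserted between them. /fopbagkudgaad/ → fopabagakudagaad.
Rule 2 (regressive voicing assimilation): no segment meets the environment; /fopabagakudagaad/ is unchanged.
Rule 3 (final devoicing): /d/ is a voiced stop in word-final position, so it devoices to [t]. /fopabagakudagaad/ → fopabagakudagaat.

fopabagakudagaat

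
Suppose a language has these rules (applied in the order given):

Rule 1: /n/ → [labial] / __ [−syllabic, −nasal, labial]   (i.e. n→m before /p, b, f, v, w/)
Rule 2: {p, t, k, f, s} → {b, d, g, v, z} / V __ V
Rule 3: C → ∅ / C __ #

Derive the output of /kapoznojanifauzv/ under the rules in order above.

Rule 1 (nasal place assimilation): no segment meets the environment; /kapoznojanifauzv/ is unchanged.
Rule 2 (intervocalic voicing): /p/ is a voiceless obstruent between vowels /a/ and /o/, so it voices to [b]. /f/ is a voiceless obstruent between vowels /i/ and /a/, so it voices to [v]. /kapoznojanifauzv/ → kaboznojanivauzv.
Rule 3 (final cluster simplification): /v/ is the second consonant of a word-final cluster /zv/, so it deletes. /kaboznojanivauzv/ → kaboznojanivauz.

kaboznojanivauz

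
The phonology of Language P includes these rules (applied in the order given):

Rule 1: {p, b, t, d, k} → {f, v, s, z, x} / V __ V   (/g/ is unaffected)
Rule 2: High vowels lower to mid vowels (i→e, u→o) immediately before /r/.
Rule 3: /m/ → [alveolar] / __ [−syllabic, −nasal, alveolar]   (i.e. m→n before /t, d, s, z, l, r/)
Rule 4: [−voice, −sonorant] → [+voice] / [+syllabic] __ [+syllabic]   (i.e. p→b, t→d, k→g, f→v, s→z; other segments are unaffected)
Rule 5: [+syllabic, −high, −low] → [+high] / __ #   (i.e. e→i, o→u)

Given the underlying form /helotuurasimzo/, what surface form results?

helozuorazinzu

Rule 1 (intervocalic spirantization): /t/ is a stop between vowels /o/ and /u/, so it spirantizes to the fricative [s]. /helotuurasimzo/ → helosuurasimzo.
Rule 2 (pre-rhotic lowering): /u/ is a high vowel immediately before /r/, so it lowers to [o]. /helosuurasimzo/ → helosuorasimzo.
Rule 3 (nasal place assimilation): /m/ precedes the alveolar consonant /z/, so it assimilates in place to [n]. /helosuorasimzo/ → helosuorasinzo.
Rule 4 (intervocalic voicing): /s/ is a voiceless obstruent between vowels /o/ and /u/, so it voices to [z]. /s/ is a voiceless obstruent between vowels /a/ and /i/, so it voices to [z]. /helosuorasinzo/ → helozuorazinzo.
Rule 5 (final vowel raising): /o/ is a mid vowel in word-final position, so it raises to [u]. /helozuorazinzo/ → helozuorazinzu.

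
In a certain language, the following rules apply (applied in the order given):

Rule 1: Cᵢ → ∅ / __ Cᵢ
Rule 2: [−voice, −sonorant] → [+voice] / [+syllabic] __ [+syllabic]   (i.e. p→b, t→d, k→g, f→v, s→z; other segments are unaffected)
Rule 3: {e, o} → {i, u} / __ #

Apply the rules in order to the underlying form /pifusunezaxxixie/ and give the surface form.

pivuzunezaxixii

Rule 1 (degemination): /xx/ is a geminate; the first /x/ deletes. /pifusunezaxxixie/ → pifusunezaxixie.
Rule 2 (intervocalic voicing): /f/ is a voiceless obstruent between vowels /i/ and /u/, so it voices to [v]. /s/ is a voiceless obstruent between vowels /u/ and /u/, so it voices to [z]. /pifusunezaxixie/ → pivuzunezaxixie.
Rule 3 (final vowel raising): /e/ is a mid vowel in word-final position, so it raises to [i]. /pivuzunezaxixie/ → pivuzunezaxixii.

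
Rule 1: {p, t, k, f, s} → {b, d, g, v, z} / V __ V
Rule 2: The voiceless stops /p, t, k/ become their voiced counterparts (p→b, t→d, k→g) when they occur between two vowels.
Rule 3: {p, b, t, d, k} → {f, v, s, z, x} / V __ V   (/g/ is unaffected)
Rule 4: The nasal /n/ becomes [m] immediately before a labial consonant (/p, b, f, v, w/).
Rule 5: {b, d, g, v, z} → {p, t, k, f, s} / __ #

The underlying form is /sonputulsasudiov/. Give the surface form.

sompuzulsazuziof

Rule 1 (intervocalic voicing): /t/ is a voiceless obstruent between vowels /u/ and /u/, so it voices to [d]. /s/ is a voiceless obstruent between vowels /a/ and /u/, so it voices to [z]. /sonputulsasudiov/ → sonpudulsazudiov.
Rule 2 (intervocalic voicing): no segment meets the environment; /sonpudulsazudiov/ is unchanged.
Rule 3 (intervocalic spirantization): /d/ is a stop between vowels /u/ and /u/, so it spirantizes to the fricative [z]. /d/ is a stop between vowels /u/ and /i/, so it spirantizes to the fricative [z]. /sonpudulsazudiov/ → sonpuzulsazuziov.
Rule 4 (nasal place assimilation): /n/ precedes the labial consonant /p/, so it assimilates in place to [m]. /sonpuzulsazuziov/ → sompuzulsazuziov.
Rule 5 (final devoicing): /v/ is a voiced obstruent in word-final position, so it devoices to [f]. /sompuzulsazuziov/ → sompuzulsazuziof.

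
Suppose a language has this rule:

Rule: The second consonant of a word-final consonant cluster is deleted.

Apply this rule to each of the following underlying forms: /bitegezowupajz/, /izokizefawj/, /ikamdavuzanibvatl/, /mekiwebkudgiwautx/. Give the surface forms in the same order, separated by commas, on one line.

/bitegezowupajz/: /z/ is the second consonant of a word-final cluster /jz/, so it deletes. → [bitegezowupaj].
/izokizefawj/: /j/ is the second consonant of a word-final cluster /wj/, so it deletes. → [izokizefaw].
/ikamdavuzanibvatl/: /l/ is the second consonant of a word-final cluster /tl/, so it deletes. → [ikamdavuzanibvat].
/mekiwebkudgiwautx/: /x/ is the second consonant of a word-final cluster /tx/, so it deletes. → [mekiwebkudgiwaut].

bitegezowupaj, izokizefaw, ikamdavuzanibvat, mekiwebkudgiwaut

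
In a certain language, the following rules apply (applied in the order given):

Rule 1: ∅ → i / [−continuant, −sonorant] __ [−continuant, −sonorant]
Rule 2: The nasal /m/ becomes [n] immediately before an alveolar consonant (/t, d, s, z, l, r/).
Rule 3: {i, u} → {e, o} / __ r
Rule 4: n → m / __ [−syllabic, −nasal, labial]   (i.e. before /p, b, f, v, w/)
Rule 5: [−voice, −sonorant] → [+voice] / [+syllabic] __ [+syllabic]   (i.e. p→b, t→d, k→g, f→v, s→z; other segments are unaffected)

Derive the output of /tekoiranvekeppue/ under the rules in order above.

tegoeramvegebibue

Rule 1 (stop-cluster i-epenthesis): /p/ and /p/ form a stop–stop cluster, so [i] is inserted between them. /tekoiranvekeppue/ → tekoiranvekepipue.
Rule 2 (nasal place assimilation): no segment meets the environment; /tekoiranvekepipue/ is unchanged.
Rule 3 (pre-rhotic lowering): /i/ is a high vowel immediately before /r/, so it lowers to [e]. /tekoiranvekepipue/ → tekoeranvekepipue.
Rule 4 (nasal place assimilation): /n/ precedes the labial consonant /v/, so it assimilates in place to [m]. /tekoeranvekepipue/ → tekoeramvekepipue.
Rule 5 (intervocalic voicing): /k/ is a voiceless obstruent between vowels /e/ and /o/, so it voices to [g]. /k/ is a voiceless obstruent between vowels /e/ and /e/, so it voices to [g]. /p/ is a voiceless obstruent between vowels /e/ and /i/, so it voices to [b]. /p/ is a voiceless obstruent between vowels /i/ and /u/, so it voices to [b]. /tekoeramvekepipue/ → tegoeramvegebibue.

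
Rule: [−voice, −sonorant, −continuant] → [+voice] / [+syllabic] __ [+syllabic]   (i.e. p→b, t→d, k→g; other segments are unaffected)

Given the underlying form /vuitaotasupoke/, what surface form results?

vuidaodasuboge

/t/ is a voiceless stop between vowels /i/ and /a/, so it voices to [d].
/t/ is a voiceless stop between vowels /o/ and /a/, so it voices to [d].
/p/ is a voiceless stop between vowels /u/ and /o/, so it voices to [b].
/k/ is a voiceless stop between vowels /o/ and /e/, so it voices to [g].
Surface form: [vuidaodasuboge].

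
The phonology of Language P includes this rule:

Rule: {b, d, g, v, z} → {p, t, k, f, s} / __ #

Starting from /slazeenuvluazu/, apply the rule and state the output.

No segment of /slazeenuvluazu/ meets the structural description of the rule, so the form surfaces unchanged.

slazeenuvluazu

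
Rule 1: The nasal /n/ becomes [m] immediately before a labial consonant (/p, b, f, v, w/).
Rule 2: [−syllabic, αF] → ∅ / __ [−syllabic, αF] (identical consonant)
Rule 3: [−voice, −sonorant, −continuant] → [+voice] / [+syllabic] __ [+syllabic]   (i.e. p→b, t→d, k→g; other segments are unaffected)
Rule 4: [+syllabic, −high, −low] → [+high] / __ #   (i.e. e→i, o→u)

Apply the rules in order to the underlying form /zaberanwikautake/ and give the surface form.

zaberamwigaudagi

Rule 1 (nasal place assimilation): /n/ precedes the labial consonant /w/, so it assimilates in place to [m]. /zaberanwikautake/ → zaberamwikautake.
Rule 2 (degemination): no segment meets the environment; /zaberamwikautake/ is unchanged.
Rule 3 (intervocalic voicing): /k/ is a voiceless stop between vowels /i/ and /a/, so it voices to [g]. /t/ is a voiceless stop between vowels /u/ and /a/, so it voices to [d]. /k/ is a voiceless stop between vowels /a/ and /e/, so it voices to [g]. /zaberamwikautake/ → zaberamwigaudage.
Rule 4 (final vowel raising): /e/ is a mid vowel in word-final position, so it raises to [i]. /zaberamwigaudage/ → zaberamwigaudagi.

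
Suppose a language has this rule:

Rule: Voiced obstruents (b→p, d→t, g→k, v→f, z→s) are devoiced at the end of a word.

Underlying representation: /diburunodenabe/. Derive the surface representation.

No segment of /diburunodenabe/ meets the structural description of the rule, so the form surfaces unchanged.

diburunodenabe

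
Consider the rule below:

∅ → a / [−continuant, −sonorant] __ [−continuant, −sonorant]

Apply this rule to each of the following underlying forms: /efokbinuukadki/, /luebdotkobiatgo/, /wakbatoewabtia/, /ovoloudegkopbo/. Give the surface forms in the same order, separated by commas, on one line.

efokabinuukadaki, luebadotakobiatago, wakabatoewabatia, ovoloudegakopabo

/efokbinuukadki/: /k/ and /b/ form a stop–stop cluster, so [a] is inserted between them. /d/ and /k/ form a stop–stop cluster, so [a] is inserted between them. → [efokabinuukadaki].
/luebdotkobiatgo/: /b/ and /d/ form a stop–stop cluster, so [a] is inserted between them. /t/ and /k/ form a stop–stop cluster, so [a] is inserted between them. /t/ and /g/ form a stop–stop cluster, so [a] is inserted between them. → [luebadotakobiatago].
/wakbatoewabtia/: /k/ and /b/ form a stop–stop cluster, so [a] is inserted between them. /b/ and /t/ form a stop–stop cluster, so [a] is inserted between them. → [wakabatoewabatia].
/ovoloudegkopbo/: /g/ and /k/ form a stop–stop cluster, so [a] is inserted between them. /p/ and /b/ form a stop–stop cluster, so [a] is inserted between them. → [ovoloudegakopabo].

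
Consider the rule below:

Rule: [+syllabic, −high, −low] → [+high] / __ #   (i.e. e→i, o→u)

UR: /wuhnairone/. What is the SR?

Scanning /wuhnairone/: /o/ at position 8 is not in the conditioning environment; /e/ is a mid vowel in word-final position, so it raises to [i].
Result: [wuhnaironi].

wuhnaironi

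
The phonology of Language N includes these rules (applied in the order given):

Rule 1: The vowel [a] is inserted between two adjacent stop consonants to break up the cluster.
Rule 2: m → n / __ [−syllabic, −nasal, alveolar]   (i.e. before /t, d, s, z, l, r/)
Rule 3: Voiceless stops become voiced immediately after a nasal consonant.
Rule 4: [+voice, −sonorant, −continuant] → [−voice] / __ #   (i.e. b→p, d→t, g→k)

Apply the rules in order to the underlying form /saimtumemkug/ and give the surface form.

Rule 1 (stop-cluster a-epenthesis): no segment meets the environment; /saimtumemkug/ is unchanged.
Rule 2 (nasal place assimilation): /m/ precedes the alveolar consonant /t/, so it assimilates in place to [n]. /saimtumemkug/ → saintumemkug.
Rule 3 (post-nasal voicing): /t/ is a voiceless stop immediately after the nasal /n/, so it voices to [d]. /k/ is a voiceless stop immediately after the nasal /m/, so it voices to [g]. /saintumemkug/ → saindumemgug.
Rule 4 (final devoicing): /g/ is a voiced stop in word-final position, so it devoices to [k]. /saindumemgug/ → saindumemguk.

saindumemguk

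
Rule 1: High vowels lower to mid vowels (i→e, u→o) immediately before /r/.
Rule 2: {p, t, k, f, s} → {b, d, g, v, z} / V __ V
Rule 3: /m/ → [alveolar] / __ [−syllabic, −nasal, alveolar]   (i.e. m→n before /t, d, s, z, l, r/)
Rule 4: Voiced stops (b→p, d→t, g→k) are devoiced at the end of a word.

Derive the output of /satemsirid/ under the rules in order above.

sadenserit

Rule 1 (pre-rhotic lowering): /i/ is a high vowel immediately before /r/, so it lowers to [e]. /satemsirid/ → satemserid.
Rule 2 (intervocalic voicing): /t/ is a voiceless obstruent between vowels /a/ and /e/, so it voices to [d]. /satemserid/ → sademserid.
Rule 3 (nasal place assimilation): /m/ precedes the alveolar consonant /s/, so it assimilates in place to [n]. /sademserid/ → sadenserid.
Rule 4 (final devoicing): /d/ is a voiced stop in word-final position, so it devoices to [t]. /sadenserid/ → sadenserit.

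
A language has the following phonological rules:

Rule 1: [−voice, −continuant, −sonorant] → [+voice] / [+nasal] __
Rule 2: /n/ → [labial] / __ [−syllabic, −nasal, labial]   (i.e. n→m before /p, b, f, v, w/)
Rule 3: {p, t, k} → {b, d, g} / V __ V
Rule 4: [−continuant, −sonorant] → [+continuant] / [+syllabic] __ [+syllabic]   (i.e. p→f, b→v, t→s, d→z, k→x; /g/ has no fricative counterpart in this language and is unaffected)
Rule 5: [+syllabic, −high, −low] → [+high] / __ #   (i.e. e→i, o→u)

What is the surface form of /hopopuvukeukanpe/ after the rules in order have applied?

Rule 1 (post-nasal voicing): /p/ is a voiceless stop immediately after the nasal /n/, so it voices to [b]. /hopopuvukeukanpe/ → hopopuvukeukanbe.
Rule 2 (nasal place assimilation): /n/ precedes the labial consonant /b/, so it assimilates in place to [m]. /hopopuvukeukanbe/ → hopopuvukeukambe.
Rule 3 (intervocalic voicing): /p/ is a voiceless stop between vowels /o/ and /o/, so it voices to [b]. /p/ is a voiceless stop between vowels /o/ and /u/, so it voices to [b]. /k/ is a voiceless stop between vowels /u/ and /e/, so it voices to [g]. /k/ is a voiceless stop between vowels /u/ and /a/, so it voices to [g]. /hopopuvukeukambe/ → hobobuvugeugambe.
Rule 4 (intervocalic spirantization): /b/ is a stop between vowels /o/ and /o/, so it spirantizes to the fricative [v]. /b/ is a stop between vowels /o/ and /u/, so it spirantizes to the fricative [v]. /hobobuvugeugambe/ → hovovuvugeugambe.
Rule 5 (final vowel raising): /e/ is a mid vowel in word-final position, so it raises to [i]. /hovovuvugeugambe/ → hovovuvugeugambi.

hovovuvugeugambi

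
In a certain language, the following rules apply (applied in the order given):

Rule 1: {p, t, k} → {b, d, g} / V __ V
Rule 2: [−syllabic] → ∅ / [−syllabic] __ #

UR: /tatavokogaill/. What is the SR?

Rule 1 (intervocalic voicing): /t/ is a voiceless stop between vowels /a/ and /a/, so it voices to [d]. /k/ is a voiceless stop between vowels /o/ and /o/, so it voices to [g]. /tatavokogaill/ → tadavogogaill.
Rule 2 (final cluster simplification): /l/ is the second consonant of a word-final cluster /ll/, so it deletes. /tadavogogaill/ → tadavogogail.

tadavogogail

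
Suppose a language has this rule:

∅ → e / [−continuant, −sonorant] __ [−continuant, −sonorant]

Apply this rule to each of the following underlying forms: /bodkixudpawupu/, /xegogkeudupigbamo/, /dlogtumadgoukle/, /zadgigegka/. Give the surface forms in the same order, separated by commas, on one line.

bodekixudepawupu, xegogekeudupigebamo, dlogetumadegoukle, zadegigegeka

/bodkixudpawupu/: /d/ and /k/ form a stop–stop cluster, so [e] is inserted between them. /d/ and /p/ form a stop–stop cluster, so [e] is inserted between them. → [bodekixudepawupu].
/xegogkeudupigbamo/: /g/ and /k/ form a stop–stop cluster, so [e] is inserted between them. /g/ and /b/ form a stop–stop cluster, so [e] is inserted between them. → [xegogekeudupigebamo].
/dlogtumadgoukle/: /g/ and /t/ form a stop–stop cluster, so [e] is inserted between them. /d/ and /g/ form a stop–stop cluster, so [e] is inserted between them. → [dlogetumadegoukle].
/zadgigegka/: /d/ and /g/ form a stop–stop cluster, so [e] is inserted between them. /g/ and /k/ form a stop–stop cluster, so [e] is inserted between them. → [zadegigegeka].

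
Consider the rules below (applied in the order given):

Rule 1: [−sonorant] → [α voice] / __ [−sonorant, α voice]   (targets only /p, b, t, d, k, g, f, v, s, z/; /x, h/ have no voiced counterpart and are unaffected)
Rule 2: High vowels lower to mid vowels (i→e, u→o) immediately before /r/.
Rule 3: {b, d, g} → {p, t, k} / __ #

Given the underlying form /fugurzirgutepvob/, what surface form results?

Rule 1 (regressive voicing assimilation): /p/ precedes the voiced obstruent /v/, so it voices to [b] by assimilation. /fugurzirgutepvob/ → fugurzirgutebvob.
Rule 2 (pre-rhotic lowering): /u/ is a high vowel immediately before /r/, so it lowers to [o]. /i/ is a high vowel immediately before /r/, so it lowers to [e]. /fugurzirgutebvob/ → fugorzergutebvob.
Rule 3 (final devoicing): /b/ is a voiced stop in word-final position, so it devoices to [p]. /fugorzergutebvob/ → fugorzergutebvop.

fugorzergutebvop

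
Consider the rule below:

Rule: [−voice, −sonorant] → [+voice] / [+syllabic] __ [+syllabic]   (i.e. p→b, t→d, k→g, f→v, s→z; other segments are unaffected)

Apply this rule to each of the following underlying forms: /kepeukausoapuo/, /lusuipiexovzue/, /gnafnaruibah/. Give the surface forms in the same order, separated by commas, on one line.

/kepeukausoapuo/: /p/ is a voiceless obstruent between vowels /e/ and /e/, so it voices to [b]. /k/ is a voiceless obstruent between vowels /u/ and /a/, so it voices to [g]. /s/ is a voiceless obstruent between vowels /u/ and /o/, so it voices to [z]. /p/ is a voiceless obstruent between vowels /a/ and /u/, so it voices to [b]. → [kebeugauzoabuo].
/lusuipiexovzue/: /s/ is a voiceless obstruent between vowels /u/ and /u/, so it voices to [z]. /p/ is a voiceless obstruent between vowels /i/ and /i/, so it voices to [b]. → [luzuibiexovzue].
/gnafnaruibah/: the rule's environment is not met; surfaces unchanged as [gnafnaruibah].

kebeugauzoabuo, luzuibiexovzue, gnafnaruibah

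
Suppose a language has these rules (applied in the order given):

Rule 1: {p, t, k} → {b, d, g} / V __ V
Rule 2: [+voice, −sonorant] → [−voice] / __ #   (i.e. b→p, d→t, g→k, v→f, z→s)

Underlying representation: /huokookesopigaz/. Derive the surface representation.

Rule 1 (intervocalic voicing): /k/ is a voiceless stop between vowels /o/ and /o/, so it voices to [g]. /k/ is a voiceless stop between vowels /o/ and /e/, so it voices to [g]. /p/ is a voiceless stop between vowels /o/ and /i/, so it voices to [b]. /huokookesopigaz/ → huogoogesobigaz.
Rule 2 (final devoicing): /z/ is a voiced obstruent in word-final position, so it devoices to [s]. /huogoogesobigaz/ → huogoogesobigas.

huogoogesobigas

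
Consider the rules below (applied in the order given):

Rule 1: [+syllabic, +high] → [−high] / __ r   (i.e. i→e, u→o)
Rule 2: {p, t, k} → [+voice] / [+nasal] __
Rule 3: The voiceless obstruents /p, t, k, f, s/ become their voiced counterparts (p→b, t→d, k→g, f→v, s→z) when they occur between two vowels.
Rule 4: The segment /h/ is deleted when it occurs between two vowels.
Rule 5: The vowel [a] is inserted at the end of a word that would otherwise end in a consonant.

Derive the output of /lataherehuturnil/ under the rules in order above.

Rule 1 (pre-rhotic lowering): /u/ is a high vowel immediately before /r/, so it lowers to [o]. /lataherehuturnil/ → lataherehutornil.
Rule 2 (post-nasal voicing): no segment meets the environment; /lataherehutornil/ is unchanged.
Rule 3 (intervocalic voicing): /t/ is a voiceless obstruent between vowels /a/ and /a/, so it voices to [d]. /t/ is a voiceless obstruent between vowels /u/ and /o/, so it voices to [d]. /lataherehutornil/ → ladaherehudornil.
Rule 4 (intervocalic h-deletion): /h/ occurs between vowels /a/ and /e/, so it deletes. /h/ occurs between vowels /e/ and /u/, so it deletes. /ladaherehudornil/ → ladaereudornil.
Rule 5 (final a-epenthesis): the form ends in the consonant /l/, so [a] is inserted word-finally. /ladaereudornil/ → ladaereudornila.

ladaereudornila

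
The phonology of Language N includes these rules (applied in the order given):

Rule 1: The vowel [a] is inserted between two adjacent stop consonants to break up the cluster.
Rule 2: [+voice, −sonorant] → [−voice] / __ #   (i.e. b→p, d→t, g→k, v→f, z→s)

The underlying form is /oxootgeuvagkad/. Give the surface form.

oxootageuvagakat

Rule 1 (stop-cluster a-epenthesis): /t/ and /g/ form a stop–stop cluster, so [a] is inserted between them. /g/ and /k/ form a stop–stop cluster, so [a] is inserted between them. /oxootgeuvagkad/ → oxootageuvagakad.
Rule 2 (final devoicing): /d/ is a voiced obstruent in word-final position, so it devoices to [t]. /oxootageuvagakad/ → oxootageuvagakat.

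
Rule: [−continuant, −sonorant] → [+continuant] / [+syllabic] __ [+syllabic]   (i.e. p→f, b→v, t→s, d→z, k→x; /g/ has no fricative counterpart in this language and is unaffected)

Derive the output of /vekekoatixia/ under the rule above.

/k/ is a stop between vowels /e/ and /e/, so it spirantizes to the fricative [x].
/k/ is a stop between vowels /e/ and /o/, so it spirantizes to the fricative [x].
/t/ is a stop between vowels /a/ and /i/, so it spirantizes to the fricative [s].
Surface form: [vexexoasixia].

vexexoasixia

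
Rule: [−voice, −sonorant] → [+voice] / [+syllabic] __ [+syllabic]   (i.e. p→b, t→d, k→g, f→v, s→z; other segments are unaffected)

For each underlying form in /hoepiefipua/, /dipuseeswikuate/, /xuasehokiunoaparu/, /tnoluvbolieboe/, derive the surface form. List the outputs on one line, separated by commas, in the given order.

/hoepiefipua/: /p/ is a voiceless obstruent between vowels /e/ and /i/, so it voices to [b]. /f/ is a voiceless obstruent between vowels /e/ and /i/, so it voices to [v]. /p/ is a voiceless obstruent between vowels /i/ and /u/, so it voices to [b]. → [hoebievibua].
/dipuseeswikuate/: /p/ is a voiceless obstruent between vowels /i/ and /u/, so it voices to [b]. /s/ is a voiceless obstruent between vowels /u/ and /e/, so it voices to [z]. /k/ is a voiceless obstruent between vowels /i/ and /u/, so it voices to [g]. /t/ is a voiceless obstruent between vowels /a/ and /e/, so it voices to [d]. → [dibuzeeswiguade].
/xuasehokiunoaparu/: /s/ is a voiceless obstruent between vowels /a/ and /e/, so it voices to [z]. /k/ is a voiceless obstruent between vowels /o/ and /i/, so it voices to [g]. /p/ is a voiceless obstruent between vowels /a/ and /a/, so it voices to [b]. → [xuazehogiunoabaru].
/tnoluvbolieboe/: the rule's environment is not met; surfaces unchanged as [tnoluvbolieboe].

hoebievibua, dibuzeeswiguade, xuazehogiunoabaru, tnoluvbolieboe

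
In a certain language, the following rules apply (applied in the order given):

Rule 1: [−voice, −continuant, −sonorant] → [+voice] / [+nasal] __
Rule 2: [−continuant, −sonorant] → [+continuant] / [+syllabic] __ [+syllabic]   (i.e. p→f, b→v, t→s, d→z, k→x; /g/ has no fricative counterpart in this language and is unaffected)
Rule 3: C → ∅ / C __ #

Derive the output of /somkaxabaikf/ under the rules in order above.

Rule 1 (post-nasal voicing): /k/ is a voiceless stop immediately after the nasal /m/, so it voices to [g]. /somkaxabaikf/ → somgaxabaikf.
Rule 2 (intervocalic spirantization): /b/ is a stop between vowels /a/ and /a/, so it spirantizes to the fricative [v]. /somgaxabaikf/ → somgaxavaikf.
Rule 3 (final cluster simplification): /f/ is the second consonant of a word-final cluster /kf/, so it deletes. /somgaxavaikf/ → somgaxavaik.

somgaxavaik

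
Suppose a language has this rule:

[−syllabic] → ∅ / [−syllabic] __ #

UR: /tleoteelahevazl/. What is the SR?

tleoteelahevaz

/l/ is the second consonant of a word-final cluster /zl/, so it deletes.
The other instances of /t/, /l/, /h/, /v/, /z/ do not occur in the required environment and remain unchanged.
Surface form: [tleoteelahevaz].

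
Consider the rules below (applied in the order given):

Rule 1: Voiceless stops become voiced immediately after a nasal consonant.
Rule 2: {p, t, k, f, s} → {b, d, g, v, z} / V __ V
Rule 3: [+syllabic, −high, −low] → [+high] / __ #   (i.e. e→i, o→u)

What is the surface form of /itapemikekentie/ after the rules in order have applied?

Rule 1 (post-nasal voicing): /t/ is a voiceless stop immediately after the nasal /n/, so it voices to [d]. /itapemikekentie/ → itapemikekendie.
Rule 2 (intervocalic voicing): /t/ is a voiceless obstruent between vowels /i/ and /a/, so it voices to [d]. /p/ is a voiceless obstruent between vowels /a/ and /e/, so it voices to [b]. /k/ is a voiceless obstruent between vowels /i/ and /e/, so it voices to [g]. /k/ is a voiceless obstruent between vowels /e/ and /e/, so it voices to [g]. /itapemikekendie/ → idabemigegendie.
Rule 3 (final vowel raising): /e/ is a mid vowel in word-final position, so it raises to [i]. /idabemigegendie/ → idabemigegendii.

idabemigegendii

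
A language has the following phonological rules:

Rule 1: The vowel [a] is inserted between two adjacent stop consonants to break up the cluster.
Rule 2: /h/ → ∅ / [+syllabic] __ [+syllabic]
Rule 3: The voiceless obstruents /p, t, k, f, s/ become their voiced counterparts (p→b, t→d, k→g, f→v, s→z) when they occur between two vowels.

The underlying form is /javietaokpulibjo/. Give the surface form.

javiedaogabulibjo

Rule 1 (stop-cluster a-epenthesis): /k/ and /p/ form a stop–stop cluster, so [a] is inserted between them. /javietaokpulibjo/ → javietaokapulibjo.
Rule 2 (intervocalic h-deletion): no segment meets the environment; /javietaokapulibjo/ is unchanged.
Rule 3 (intervocalic voicing): /t/ is a voiceless obstruent between vowels /e/ and /a/, so it voices to [d]. /k/ is a voiceless obstruent between vowels /o/ and /a/, so it voices to [g]. /p/ is a voiceless obstruent between vowels /a/ and /u/, so it voices to [b]. /javietaokapulibjo/ → javiedaogabulibjo.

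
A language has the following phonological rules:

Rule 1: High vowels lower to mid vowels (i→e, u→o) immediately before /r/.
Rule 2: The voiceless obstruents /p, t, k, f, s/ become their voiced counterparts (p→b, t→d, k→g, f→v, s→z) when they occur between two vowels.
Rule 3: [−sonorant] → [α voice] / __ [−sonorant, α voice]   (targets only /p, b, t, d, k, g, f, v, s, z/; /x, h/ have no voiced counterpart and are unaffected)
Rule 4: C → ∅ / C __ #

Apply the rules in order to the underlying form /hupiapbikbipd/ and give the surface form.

Rule 1 (pre-rhotic lowering): no segment meets the environment; /hupiapbikbipd/ is unchanged.
Rule 2 (intervocalic voicing): /p/ is a voiceless obstruent between vowels /u/ and /i/, so it voices to [b]. /hupiapbikbipd/ → hubiapbikbipd.
Rule 3 (regressive voicing assimilation): /p/ precedes the voiced obstruent /b/, so it voices to [b] by assimilation. /k/ precedes the voiced obstruent /b/, so it voices to [g] by assimilation. /p/ precedes the voiced obstruent /d/, so it voices to [b] by assimilation. /hubiapbikbipd/ → hubiabbigbibd.
Rule 4 (final cluster simplification): /d/ is the second consonant of a word-final cluster /bd/, so it deletes. /hubiabbigbibd/ → hubiabbigbib.

hubiabbigbib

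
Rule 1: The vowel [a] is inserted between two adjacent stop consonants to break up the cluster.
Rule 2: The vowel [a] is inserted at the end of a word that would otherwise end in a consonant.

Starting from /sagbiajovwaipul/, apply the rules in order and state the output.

Rule 1 (stop-cluster a-epenthesis): /g/ and /b/ form a stop–stop cluster, so [a] is inserted between them. /sagbiajovwaipul/ → sagabiajovwaipul.
Rule 2 (final a-epenthesis): the form ends in the consonant /l/, so [a] is inserted word-finally. /sagabiajovwaipul/ → sagabiajovwaipula.

sagabiajovwaipula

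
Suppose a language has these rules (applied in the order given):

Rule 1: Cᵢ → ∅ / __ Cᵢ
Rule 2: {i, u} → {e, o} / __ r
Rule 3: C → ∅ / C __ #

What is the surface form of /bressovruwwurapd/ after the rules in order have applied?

bresovruworap

Rule 1 (degemination): /ss/ is a geminate; the first /s/ deletes. /ww/ is a geminate; the first /w/ deletes. /bressovruwwurapd/ → bresovruwurapd.
Rule 2 (pre-rhotic lowering): /u/ is a high vowel immediately before /r/, so it lowers to [o]. /bresovruwurapd/ → bresovruworapd.
Rule 3 (final cluster simplification): /d/ is the second consonant of a word-final cluster /pd/, so it deletes. /bresovruworapd/ → bresovruworap.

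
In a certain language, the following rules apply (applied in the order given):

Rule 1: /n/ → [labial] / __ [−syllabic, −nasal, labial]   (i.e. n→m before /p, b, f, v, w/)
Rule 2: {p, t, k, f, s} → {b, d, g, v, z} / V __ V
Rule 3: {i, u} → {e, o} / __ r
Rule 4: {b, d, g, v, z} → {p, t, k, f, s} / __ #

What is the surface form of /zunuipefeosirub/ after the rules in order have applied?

zunuibeveozerup

Rule 1 (nasal place assimilation): no segment meets the environment; /zunuipefeosirub/ is unchanged.
Rule 2 (intervocalic voicing): /p/ is a voiceless obstruent between vowels /i/ and /e/, so it voices to [b]. /f/ is a voiceless obstruent between vowels /e/ and /e/, so it voices to [v]. /s/ is a voiceless obstruent between vowels /o/ and /i/, so it voices to [z]. /zunuipefeosirub/ → zunuibeveozirub.
Rule 3 (pre-rhotic lowering): /i/ is a high vowel immediately before /r/, so it lowers to [e]. /zunuibeveozirub/ → zunuibeveozerub.
Rule 4 (final devoicing): /b/ is a voiced obstruent in word-final position, so it devoices to [p]. /zunuibeveozerub/ → zunuibeveozerup.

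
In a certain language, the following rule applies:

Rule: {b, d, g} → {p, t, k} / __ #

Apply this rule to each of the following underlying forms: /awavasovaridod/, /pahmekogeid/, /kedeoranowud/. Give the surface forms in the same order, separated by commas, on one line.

/awavasovaridod/: /d/ is a voiced stop in word-final position, so it devoices to [t]. → [awavasovaridot].
/pahmekogeid/: /d/ is a voiced stop in word-final position, so it devoices to [t]. → [pahmekogeit].
/kedeoranowud/: /d/ is a voiced stop in word-final position, so it devoices to [t]. → [kedeoranowut].

awavasovaridot, pahmekogeit, kedeoranowut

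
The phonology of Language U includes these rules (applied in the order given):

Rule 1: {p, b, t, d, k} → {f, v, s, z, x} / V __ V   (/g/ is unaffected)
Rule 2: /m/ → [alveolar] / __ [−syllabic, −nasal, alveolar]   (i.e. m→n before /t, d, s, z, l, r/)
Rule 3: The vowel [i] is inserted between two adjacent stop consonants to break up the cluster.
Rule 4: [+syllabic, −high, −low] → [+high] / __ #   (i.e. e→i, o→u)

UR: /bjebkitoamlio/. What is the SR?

bjebikisoanliu

Rule 1 (intervocalic spirantization): /t/ is a stop between vowels /i/ and /o/, so it spirantizes to the fricative [s]. /bjebkitoamlio/ → bjebkisoamlio.
Rule 2 (nasal place assimilation): /m/ precedes the alveolar consonant /l/, so it assimilates in place to [n]. /bjebkisoamlio/ → bjebkisoanlio.
Rule 3 (stop-cluster i-epenthesis): /b/ and /k/ form a stop–stop cluster, so [i] is inserted between them. /bjebkisoanlio/ → bjebikisoanlio.
Rule 4 (final vowel raising): /o/ is a mid vowel in word-final position, so it raises to [u]. /bjebikisoanlio/ → bjebikisoanliu.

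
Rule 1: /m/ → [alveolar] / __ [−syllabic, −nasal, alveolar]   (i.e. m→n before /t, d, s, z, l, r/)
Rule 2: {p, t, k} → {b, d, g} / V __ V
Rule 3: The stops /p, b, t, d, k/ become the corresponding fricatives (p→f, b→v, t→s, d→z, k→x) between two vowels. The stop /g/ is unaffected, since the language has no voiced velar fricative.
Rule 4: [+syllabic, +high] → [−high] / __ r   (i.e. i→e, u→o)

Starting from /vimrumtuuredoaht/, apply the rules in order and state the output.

Rule 1 (nasal place assimilation): /m/ precedes the alveolar consonant /r/, so it assimilates in place to [n]. /m/ precedes the alveolar consonant /t/, so it assimilates in place to [n]. /vimrumtuuredoaht/ → vinruntuuredoaht.
Rule 2 (intervocalic voicing): no segment meets the environment; /vinruntuuredoaht/ is unchanged.
Rule 3 (intervocalic spirantization): /d/ is a stop between vowels /e/ and /o/, so it spirantizes to the fricative [z]. /vinruntuuredoaht/ → vinruntuurezoaht.
Rule 4 (pre-rhotic lowering): /u/ is a high vowel immediately before /r/, so it lowers to [o]. /vinruntuurezoaht/ → vinruntuorezoaht.

vinruntuorezoaht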